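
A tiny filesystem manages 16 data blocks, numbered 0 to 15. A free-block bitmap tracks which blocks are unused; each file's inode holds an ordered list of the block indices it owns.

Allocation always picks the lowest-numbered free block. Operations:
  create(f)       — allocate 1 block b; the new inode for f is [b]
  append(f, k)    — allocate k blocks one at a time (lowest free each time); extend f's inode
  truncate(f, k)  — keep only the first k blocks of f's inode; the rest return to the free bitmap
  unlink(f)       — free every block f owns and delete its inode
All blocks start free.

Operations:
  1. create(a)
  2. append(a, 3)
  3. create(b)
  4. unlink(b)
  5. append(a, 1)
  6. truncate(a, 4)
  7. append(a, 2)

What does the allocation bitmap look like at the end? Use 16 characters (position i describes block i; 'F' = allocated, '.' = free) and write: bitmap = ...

after create(a) → a:[0]  free=[F...............]
after append(a, 3) → a:[0, 1, 2, 3]  free=[FFFF............]
after create(b) → a:[0, 1, 2, 3], b:[4]  free=[FFFFF...........]
after unlink(b) → a:[0, 1, 2, 3]  free=[FFFF............]
after append(a, 1) → a:[0, 1, 2, 3, 4]  free=[FFFFF...........]
after truncate(a, 4) → a:[0, 1, 2, 3]  free=[FFFF............]
after append(a, 2) → a:[0, 1, 2, 3, 4, 5]  free=[FFFFFF..........]

bitmap = FFFFFF..........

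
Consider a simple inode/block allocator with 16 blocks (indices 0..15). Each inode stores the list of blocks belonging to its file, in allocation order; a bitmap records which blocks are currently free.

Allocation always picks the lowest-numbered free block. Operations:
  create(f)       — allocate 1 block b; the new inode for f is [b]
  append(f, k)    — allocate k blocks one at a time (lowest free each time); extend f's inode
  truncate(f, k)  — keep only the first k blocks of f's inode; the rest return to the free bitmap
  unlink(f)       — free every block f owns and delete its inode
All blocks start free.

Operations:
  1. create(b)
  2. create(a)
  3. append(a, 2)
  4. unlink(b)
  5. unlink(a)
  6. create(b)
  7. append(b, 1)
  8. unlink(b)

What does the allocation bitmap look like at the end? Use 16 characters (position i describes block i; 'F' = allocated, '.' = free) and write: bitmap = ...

  1. create(b)  ⇒  F...............  {b→[0]}
  2. create(a)  ⇒  FF..............  {a→[1]; b→[0]}
  3. append(a, 2)  ⇒  FFFF............  {a→[1, 2, 3]; b→[0]}
  4. unlink(b)  ⇒  .FFF............  {a→[1, 2, 3]}
  5. unlink(a)  ⇒  ................  {}
  6. create(b)  ⇒  F...............  {b→[0]}
  7. append(b, 1)  ⇒  FF..............  {b→[0, 1]}
  8. unlink(b)  ⇒  ................  {}

bitmap = ................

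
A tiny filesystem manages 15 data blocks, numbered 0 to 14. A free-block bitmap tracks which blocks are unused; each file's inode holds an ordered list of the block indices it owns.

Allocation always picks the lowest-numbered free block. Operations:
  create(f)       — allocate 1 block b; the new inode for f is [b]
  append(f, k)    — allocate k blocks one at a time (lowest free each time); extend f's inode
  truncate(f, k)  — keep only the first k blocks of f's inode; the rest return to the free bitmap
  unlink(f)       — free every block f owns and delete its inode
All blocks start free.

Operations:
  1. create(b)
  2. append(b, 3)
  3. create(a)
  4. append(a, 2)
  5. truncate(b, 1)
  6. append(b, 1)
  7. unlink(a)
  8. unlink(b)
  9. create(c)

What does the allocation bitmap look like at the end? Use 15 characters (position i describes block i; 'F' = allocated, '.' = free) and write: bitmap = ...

bitmap = F..............

  1. create(b)  ⇒  F..............  {b→[0]}
  2. append(b, 3)  ⇒  FFFF...........  {b→[0, 1, 2, 3]}
  3. create(a)  ⇒  FFFFF..........  {a→[4]; b→[0, 1, 2, 3]}
  4. append(a, 2)  ⇒  FFFFFFF........  {a→[4, 5, 6]; b→[0, 1, 2, 3]}
  5. truncate(b, 1)  ⇒  F...FFF........  {a→[4, 5, 6]; b→[0]}
  6. append(b, 1)  ⇒  FF..FFF........  {a→[4, 5, 6]; b→[0, 1]}
  7. unlink(a)  ⇒  FF.............  {b→[0, 1]}
  8. unlink(b)  ⇒  ...............  {}
  9. create(c)  ⇒  F..............  {c→[0]}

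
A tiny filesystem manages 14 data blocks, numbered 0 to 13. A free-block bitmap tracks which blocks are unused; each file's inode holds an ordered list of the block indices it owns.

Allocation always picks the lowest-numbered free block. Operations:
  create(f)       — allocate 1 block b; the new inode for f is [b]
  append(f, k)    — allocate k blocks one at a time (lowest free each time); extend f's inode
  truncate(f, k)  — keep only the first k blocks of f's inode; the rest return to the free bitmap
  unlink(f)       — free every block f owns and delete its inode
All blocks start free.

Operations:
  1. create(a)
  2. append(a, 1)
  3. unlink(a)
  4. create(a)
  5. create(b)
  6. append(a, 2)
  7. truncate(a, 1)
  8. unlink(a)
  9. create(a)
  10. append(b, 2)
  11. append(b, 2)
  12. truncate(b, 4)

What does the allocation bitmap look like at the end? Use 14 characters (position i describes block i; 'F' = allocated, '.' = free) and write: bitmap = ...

after create(a) → a:[0]  free=[F.............]
after append(a, 1) → a:[0, 1]  free=[FF............]
after unlink(a) →   free=[..............]
after create(a) → a:[0]  free=[F.............]
after create(b) → a:[0], b:[1]  free=[FF............]
after append(a, 2) → a:[0, 2, 3], b:[1]  free=[FFFF..........]
after truncate(a, 1) → a:[0], b:[1]  free=[FF............]
after unlink(a) → b:[1]  free=[.F............]
after create(a) → a:[0], b:[1]  free=[FF............]
after append(b, 2) → a:[0], b:[1, 2, 3]  free=[FFFF..........]
after append(b, 2) → a:[0], b:[1, 2, 3, 4, 5]  free=[FFFFFF........]
after truncate(b, 4) → a:[0], b:[1, 2, 3, 4]  free=[FFFFF.........]

bitmap = FFFFF.........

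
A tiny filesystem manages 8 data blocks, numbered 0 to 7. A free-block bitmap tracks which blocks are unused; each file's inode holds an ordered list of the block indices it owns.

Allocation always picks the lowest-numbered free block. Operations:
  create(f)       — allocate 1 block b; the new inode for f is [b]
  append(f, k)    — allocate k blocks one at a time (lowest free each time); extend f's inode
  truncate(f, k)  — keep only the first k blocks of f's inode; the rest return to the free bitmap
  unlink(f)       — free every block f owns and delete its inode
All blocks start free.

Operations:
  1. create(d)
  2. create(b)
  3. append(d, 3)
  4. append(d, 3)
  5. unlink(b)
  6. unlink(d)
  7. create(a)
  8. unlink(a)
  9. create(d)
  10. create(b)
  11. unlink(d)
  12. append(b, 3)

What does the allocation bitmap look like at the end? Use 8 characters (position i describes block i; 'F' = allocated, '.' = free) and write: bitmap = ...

bitmap = FFFF....

create(d): bitmap=F....... | d=[0]
create(b): bitmap=FF...... | b=[1] d=[0]
append(d, 3): bitmap=FFFFF... | b=[1] d=[0, 2, 3, 4]
append(d, 3): bitmap=FFFFFFFF | b=[1] d=[0, 2, 3, 4, 5, 6, 7]
unlink(b): bitmap=F.FFFFFF | d=[0, 2, 3, 4, 5, 6, 7]
unlink(d): bitmap=........ | 
create(a): bitmap=F....... | a=[0]
unlink(a): bitmap=........ | 
create(d): bitmap=F....... | d=[0]
create(b): bitmap=FF...... | b=[1] d=[0]
unlink(d): bitmap=.F...... | b=[1]
append(b, 3): bitmap=FFFF.... | b=[1, 0, 2, 3]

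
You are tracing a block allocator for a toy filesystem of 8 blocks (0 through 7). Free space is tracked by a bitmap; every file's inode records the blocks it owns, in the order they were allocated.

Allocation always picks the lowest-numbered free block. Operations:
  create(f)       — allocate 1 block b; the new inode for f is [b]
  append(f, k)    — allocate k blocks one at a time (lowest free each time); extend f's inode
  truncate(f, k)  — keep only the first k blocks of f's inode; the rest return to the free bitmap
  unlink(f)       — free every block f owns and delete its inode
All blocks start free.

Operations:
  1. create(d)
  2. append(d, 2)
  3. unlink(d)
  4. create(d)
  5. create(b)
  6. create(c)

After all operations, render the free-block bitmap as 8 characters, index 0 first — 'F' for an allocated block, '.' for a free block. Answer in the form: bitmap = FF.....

bitmap = FFF.....

after create(d) → d:[0]  free=[F.......]
after append(d, 2) → d:[0, 1, 2]  free=[FFF.....]
after unlink(d) →   free=[........]
after create(d) → d:[0]  free=[F.......]
after create(b) → b:[1], d:[0]  free=[FF......]
after create(c) → b:[1], c:[2], d:[0]  free=[FFF.....]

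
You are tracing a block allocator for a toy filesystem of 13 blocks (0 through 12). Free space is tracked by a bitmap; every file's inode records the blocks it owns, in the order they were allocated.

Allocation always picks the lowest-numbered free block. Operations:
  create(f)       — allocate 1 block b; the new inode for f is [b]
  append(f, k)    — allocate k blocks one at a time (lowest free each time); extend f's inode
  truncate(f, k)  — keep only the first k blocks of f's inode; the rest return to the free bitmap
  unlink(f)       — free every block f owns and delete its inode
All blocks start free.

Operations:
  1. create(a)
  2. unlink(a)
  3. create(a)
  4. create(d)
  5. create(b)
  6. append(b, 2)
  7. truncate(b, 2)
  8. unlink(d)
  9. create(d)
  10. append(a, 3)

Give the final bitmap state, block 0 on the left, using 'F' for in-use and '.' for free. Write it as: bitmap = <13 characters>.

bitmap = FFFFFFF......

[1] create(a) — a=0 (map F............)
[2] unlink(a) —  (map .............)
[3] create(a) — a=0 (map F............)
[4] create(d) — a=0 d=1 (map FF...........)
[5] create(b) — a=0 b=2 d=1 (map FFF..........)
[6] append(b, 2) — a=0 b=2,3,4 d=1 (map FFFFF........)
[7] truncate(b, 2) — a=0 b=2,3 d=1 (map FFFF.........)
[8] unlink(d) — a=0 b=2,3 (map F.FF.........)
[9] create(d) — a=0 b=2,3 d=1 (map FFFF.........)
[10] append(a, 3) — a=0,4,5,6 b=2,3 d=1 (map FFFFFFF......)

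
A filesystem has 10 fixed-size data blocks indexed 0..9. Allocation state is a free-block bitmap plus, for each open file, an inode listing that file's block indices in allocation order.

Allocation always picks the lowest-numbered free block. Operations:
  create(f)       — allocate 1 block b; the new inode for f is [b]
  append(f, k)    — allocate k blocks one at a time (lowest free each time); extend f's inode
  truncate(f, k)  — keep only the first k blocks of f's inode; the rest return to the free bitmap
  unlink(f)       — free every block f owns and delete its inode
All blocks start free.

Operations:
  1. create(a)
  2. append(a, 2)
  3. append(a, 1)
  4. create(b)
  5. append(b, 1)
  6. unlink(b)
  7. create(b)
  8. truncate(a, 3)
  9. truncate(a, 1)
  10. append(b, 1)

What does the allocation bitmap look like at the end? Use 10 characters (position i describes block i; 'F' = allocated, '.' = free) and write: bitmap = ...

bitmap = FF..F.....

create(a): bitmap=F......... | a=[0]
append(a, 2): bitmap=FFF....... | a=[0, 1, 2]
append(a, 1): bitmap=FFFF...... | a=[0, 1, 2, 3]
create(b): bitmap=FFFFF..... | a=[0, 1, 2, 3] b=[4]
append(b, 1): bitmap=FFFFFF.... | a=[0, 1, 2, 3] b=[4, 5]
unlink(b): bitmap=FFFF...... | a=[0, 1, 2, 3]
create(b): bitmap=FFFFF..... | a=[0, 1, 2, 3] b=[4]
truncate(a, 3): bitmap=FFF.F..... | a=[0, 1, 2] b=[4]
truncate(a, 1): bitmap=F...F..... | a=[0] b=[4]
append(b, 1): bitmap=FF..F..... | a=[0] b=[4, 1]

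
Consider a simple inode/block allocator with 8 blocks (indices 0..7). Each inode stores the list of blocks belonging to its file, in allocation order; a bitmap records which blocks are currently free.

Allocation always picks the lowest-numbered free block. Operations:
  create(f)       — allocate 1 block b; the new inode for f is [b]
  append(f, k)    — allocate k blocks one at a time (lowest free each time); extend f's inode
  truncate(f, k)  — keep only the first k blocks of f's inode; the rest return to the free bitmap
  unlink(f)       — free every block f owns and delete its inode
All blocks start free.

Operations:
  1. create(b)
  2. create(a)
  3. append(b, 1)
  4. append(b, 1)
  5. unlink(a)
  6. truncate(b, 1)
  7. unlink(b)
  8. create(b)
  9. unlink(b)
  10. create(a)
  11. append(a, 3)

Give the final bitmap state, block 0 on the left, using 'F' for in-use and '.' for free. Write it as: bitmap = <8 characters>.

bitmap = FFFF....

after create(b) → b:[0]  free=[F.......]
after create(a) → a:[1], b:[0]  free=[FF......]
after append(b, 1) → a:[1], b:[0, 2]  free=[FFF.....]
after append(b, 1) → a:[1], b:[0, 2, 3]  free=[FFFF....]
after unlink(a) → b:[0, 2, 3]  free=[F.FF....]
after truncate(b, 1) → b:[0]  free=[F.......]
after unlink(b) →   free=[........]
after create(b) → b:[0]  free=[F.......]
after unlink(b) →   free=[........]
after create(a) → a:[0]  free=[F.......]
after append(a, 3) → a:[0, 1, 2, 3]  free=[FFFF....]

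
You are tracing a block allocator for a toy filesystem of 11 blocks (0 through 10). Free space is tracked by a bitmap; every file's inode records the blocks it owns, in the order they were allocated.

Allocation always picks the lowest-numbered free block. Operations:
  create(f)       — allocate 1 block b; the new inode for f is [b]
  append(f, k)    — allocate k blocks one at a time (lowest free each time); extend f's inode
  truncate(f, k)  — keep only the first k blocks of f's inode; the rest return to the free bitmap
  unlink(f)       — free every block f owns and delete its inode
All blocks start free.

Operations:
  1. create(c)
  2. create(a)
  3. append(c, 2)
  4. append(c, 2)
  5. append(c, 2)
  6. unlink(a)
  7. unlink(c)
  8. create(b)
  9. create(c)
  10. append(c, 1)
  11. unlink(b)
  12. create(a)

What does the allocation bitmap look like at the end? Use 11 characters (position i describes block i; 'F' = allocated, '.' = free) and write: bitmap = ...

bitmap = FFF........

create(c): bitmap=F.......... | c=[0]
create(a): bitmap=FF......... | a=[1] c=[0]
append(c, 2): bitmap=FFFF....... | a=[1] c=[0, 2, 3]
append(c, 2): bitmap=FFFFFF..... | a=[1] c=[0, 2, 3, 4, 5]
append(c, 2): bitmap=FFFFFFFF... | a=[1] c=[0, 2, 3, 4, 5, 6, 7]
unlink(a): bitmap=F.FFFFFF... | c=[0, 2, 3, 4, 5, 6, 7]
unlink(c): bitmap=........... | 
create(b): bitmap=F.......... | b=[0]
create(c): bitmap=FF......... | b=[0] c=[1]
append(c, 1): bitmap=FFF........ | b=[0] c=[1, 2]
unlink(b): bitmap=.FF........ | c=[1, 2]
create(a): bitmap=FFF........ | a=[0] c=[1, 2]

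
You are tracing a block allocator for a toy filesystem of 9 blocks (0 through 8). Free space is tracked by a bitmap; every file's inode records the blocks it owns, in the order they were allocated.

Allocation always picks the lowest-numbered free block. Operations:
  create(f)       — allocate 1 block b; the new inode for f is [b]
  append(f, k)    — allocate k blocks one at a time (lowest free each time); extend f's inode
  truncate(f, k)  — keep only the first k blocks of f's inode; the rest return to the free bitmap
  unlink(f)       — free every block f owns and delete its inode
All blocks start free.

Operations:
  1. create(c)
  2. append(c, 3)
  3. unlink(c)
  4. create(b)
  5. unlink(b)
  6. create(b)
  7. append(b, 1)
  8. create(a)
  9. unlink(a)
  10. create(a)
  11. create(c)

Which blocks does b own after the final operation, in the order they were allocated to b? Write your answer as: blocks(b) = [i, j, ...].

create(c): bitmap=F........ | c=[0]
append(c, 3): bitmap=FFFF..... | c=[0, 1, 2, 3]
unlink(c): bitmap=......... | 
create(b): bitmap=F........ | b=[0]
unlink(b): bitmap=......... | 
create(b): bitmap=F........ | b=[0]
append(b, 1): bitmap=FF....... | b=[0, 1]
create(a): bitmap=FFF...... | a=[2] b=[0, 1]
unlink(a): bitmap=FF....... | b=[0, 1]
create(a): bitmap=FFF...... | a=[2] b=[0, 1]
create(c): bitmap=FFFF..... | a=[2] b=[0, 1] c=[3]

blocks(b) = [0, 1]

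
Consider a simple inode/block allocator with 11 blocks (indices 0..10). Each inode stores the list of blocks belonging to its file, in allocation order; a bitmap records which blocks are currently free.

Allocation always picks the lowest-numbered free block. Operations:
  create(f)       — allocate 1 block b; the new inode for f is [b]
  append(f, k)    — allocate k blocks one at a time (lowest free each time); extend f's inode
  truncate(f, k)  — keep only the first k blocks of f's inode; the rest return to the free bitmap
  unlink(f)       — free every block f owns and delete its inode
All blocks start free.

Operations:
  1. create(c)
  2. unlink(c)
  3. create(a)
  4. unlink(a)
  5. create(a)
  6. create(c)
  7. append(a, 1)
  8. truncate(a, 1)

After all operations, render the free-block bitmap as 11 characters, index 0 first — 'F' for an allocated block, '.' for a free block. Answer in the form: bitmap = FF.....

bitmap = FF.........

after create(c) → c:[0]  free=[F..........]
after unlink(c) →   free=[...........]
after create(a) → a:[0]  free=[F..........]
after unlink(a) →   free=[...........]
after create(a) → a:[0]  free=[F..........]
after create(c) → a:[0], c:[1]  free=[FF.........]
after append(a, 1) → a:[0, 2], c:[1]  free=[FFF........]
after truncate(a, 1) → a:[0], c:[1]  free=[FF.........]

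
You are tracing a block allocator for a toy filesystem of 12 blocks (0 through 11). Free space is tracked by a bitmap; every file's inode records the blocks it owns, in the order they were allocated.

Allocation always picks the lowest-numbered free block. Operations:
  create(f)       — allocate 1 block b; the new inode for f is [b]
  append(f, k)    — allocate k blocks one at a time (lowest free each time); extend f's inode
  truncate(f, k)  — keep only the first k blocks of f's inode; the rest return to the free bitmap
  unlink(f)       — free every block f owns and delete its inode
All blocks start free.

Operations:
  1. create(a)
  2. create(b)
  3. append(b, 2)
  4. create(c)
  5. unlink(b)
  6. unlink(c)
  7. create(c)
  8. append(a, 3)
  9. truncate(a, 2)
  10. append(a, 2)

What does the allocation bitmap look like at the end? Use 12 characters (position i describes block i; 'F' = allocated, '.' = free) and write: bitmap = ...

  1. create(a)  ⇒  F...........  {a→[0]}
  2. create(b)  ⇒  FF..........  {a→[0]; b→[1]}
  3. append(b, 2)  ⇒  FFFF........  {a→[0]; b→[1, 2, 3]}
  4. create(c)  ⇒  FFFFF.......  {a→[0]; b→[1, 2, 3]; c→[4]}
  5. unlink(b)  ⇒  F...F.......  {a→[0]; c→[4]}
  6. unlink(c)  ⇒  F...........  {a→[0]}
  7. create(c)  ⇒  FF..........  {a→[0]; c→[1]}
  8. append(a, 3)  ⇒  FFFFF.......  {a→[0, 2, 3, 4]; c→[1]}
  9. truncate(a, 2)  ⇒  FFF.........  {a→[0, 2]; c→[1]}
  10. append(a, 2)  ⇒  FFFFF.......  {a→[0, 2, 3, 4]; c→[1]}

bitmap = FFFFF.......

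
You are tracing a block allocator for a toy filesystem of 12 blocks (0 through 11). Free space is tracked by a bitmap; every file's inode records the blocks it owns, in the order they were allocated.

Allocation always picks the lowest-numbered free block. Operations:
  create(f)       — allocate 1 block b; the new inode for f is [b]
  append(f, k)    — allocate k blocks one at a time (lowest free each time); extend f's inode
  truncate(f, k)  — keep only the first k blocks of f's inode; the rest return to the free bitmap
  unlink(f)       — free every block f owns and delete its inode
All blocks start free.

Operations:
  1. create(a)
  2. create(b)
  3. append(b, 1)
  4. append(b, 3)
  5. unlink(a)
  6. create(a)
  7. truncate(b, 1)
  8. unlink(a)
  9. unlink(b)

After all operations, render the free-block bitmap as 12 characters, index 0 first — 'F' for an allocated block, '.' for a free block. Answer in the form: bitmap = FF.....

bitmap = ............

  1. create(a)  ⇒  F...........  {a→[0]}
  2. create(b)  ⇒  FF..........  {a→[0]; b→[1]}
  3. append(b, 1)  ⇒  FFF.........  {a→[0]; b→[1, 2]}
  4. append(b, 3)  ⇒  FFFFFF......  {a→[0]; b→[1, 2, 3, 4, 5]}
  5. unlink(a)  ⇒  .FFFFF......  {b→[1, 2, 3, 4, 5]}
  6. create(a)  ⇒  FFFFFF......  {a→[0]; b→[1, 2, 3, 4, 5]}
  7. truncate(b, 1)  ⇒  FF..........  {a→[0]; b→[1]}
  8. unlink(a)  ⇒  .F..........  {b→[1]}
  9. unlink(b)  ⇒  ............  {}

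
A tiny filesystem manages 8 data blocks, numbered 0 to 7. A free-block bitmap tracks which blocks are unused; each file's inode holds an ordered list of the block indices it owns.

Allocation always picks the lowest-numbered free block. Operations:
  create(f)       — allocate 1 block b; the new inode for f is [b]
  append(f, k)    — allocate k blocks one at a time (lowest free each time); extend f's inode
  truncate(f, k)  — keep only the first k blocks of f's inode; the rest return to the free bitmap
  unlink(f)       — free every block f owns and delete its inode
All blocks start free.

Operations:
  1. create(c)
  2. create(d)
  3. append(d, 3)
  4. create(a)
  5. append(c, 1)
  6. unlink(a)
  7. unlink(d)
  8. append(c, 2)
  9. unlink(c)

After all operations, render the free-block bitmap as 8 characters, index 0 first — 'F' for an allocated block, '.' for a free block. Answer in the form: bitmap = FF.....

create(c): bitmap=F....... | c=[0]
create(d): bitmap=FF...... | c=[0] d=[1]
append(d, 3): bitmap=FFFFF... | c=[0] d=[1, 2, 3, 4]
create(a): bitmap=FFFFFF.. | a=[5] c=[0] d=[1, 2, 3, 4]
append(c, 1): bitmap=FFFFFFF. | a=[5] c=[0, 6] d=[1, 2, 3, 4]
unlink(a): bitmap=FFFFF.F. | c=[0, 6] d=[1, 2, 3, 4]
unlink(d): bitmap=F.....F. | c=[0, 6]
append(c, 2): bitmap=FFF...F. | c=[0, 6, 1, 2]
unlink(c): bitmap=........ | 

bitmap = ........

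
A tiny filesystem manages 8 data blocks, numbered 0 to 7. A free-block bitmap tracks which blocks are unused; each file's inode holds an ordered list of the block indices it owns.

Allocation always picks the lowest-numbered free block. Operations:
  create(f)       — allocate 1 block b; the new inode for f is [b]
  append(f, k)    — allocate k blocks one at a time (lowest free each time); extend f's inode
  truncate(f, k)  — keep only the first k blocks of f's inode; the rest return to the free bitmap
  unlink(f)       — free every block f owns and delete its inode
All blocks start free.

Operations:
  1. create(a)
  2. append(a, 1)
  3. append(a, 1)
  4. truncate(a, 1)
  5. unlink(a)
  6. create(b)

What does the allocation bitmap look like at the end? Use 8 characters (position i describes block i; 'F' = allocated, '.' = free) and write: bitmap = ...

bitmap = F.......

after create(a) → a:[0]  free=[F.......]
after append(a, 1) → a:[0, 1]  free=[FF......]
after append(a, 1) → a:[0, 1, 2]  free=[FFF.....]
after truncate(a, 1) → a:[0]  free=[F.......]
after unlink(a) →   free=[........]
after create(b) → b:[0]  free=[F.......]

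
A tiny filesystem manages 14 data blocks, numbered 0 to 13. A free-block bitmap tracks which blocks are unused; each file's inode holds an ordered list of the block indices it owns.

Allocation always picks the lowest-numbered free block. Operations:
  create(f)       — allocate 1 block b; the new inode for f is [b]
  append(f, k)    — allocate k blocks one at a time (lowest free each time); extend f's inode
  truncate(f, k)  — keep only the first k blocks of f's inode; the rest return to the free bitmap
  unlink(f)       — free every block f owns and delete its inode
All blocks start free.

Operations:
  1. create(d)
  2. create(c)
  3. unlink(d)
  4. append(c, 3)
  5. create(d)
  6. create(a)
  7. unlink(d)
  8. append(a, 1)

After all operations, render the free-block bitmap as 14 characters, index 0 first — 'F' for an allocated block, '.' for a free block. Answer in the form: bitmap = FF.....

[1] create(d) — d=0 (map F.............)
[2] create(c) — c=1 d=0 (map FF............)
[3] unlink(d) — c=1 (map .F............)
[4] append(c, 3) — c=1,0,2,3 (map FFFF..........)
[5] create(d) — c=1,0,2,3 d=4 (map FFFFF.........)
[6] create(a) — a=5 c=1,0,2,3 d=4 (map FFFFFF........)
[7] unlink(d) — a=5 c=1,0,2,3 (map FFFF.F........)
[8] append(a, 1) — a=5,4 c=1,0,2,3 (map FFFFFF........)

bitmap = FFFFFF........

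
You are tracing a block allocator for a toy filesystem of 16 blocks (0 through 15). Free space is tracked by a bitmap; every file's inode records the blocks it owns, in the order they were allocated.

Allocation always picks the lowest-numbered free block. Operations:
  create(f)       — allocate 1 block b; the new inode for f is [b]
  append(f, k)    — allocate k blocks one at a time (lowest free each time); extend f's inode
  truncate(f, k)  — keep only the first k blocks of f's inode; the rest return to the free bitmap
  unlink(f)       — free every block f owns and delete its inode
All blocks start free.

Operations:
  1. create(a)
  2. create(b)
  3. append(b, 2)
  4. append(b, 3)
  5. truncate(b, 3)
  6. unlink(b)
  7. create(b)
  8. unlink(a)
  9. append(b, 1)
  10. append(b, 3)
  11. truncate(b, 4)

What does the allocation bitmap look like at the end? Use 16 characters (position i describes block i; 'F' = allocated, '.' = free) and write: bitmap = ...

bitmap = FFFF............

[1] create(a) — a=0 (map F...............)
[2] create(b) — a=0 b=1 (map FF..............)
[3] append(b, 2) — a=0 b=1,2,3 (map FFFF............)
[4] append(b, 3) — a=0 b=1,2,3,4,5,6 (map FFFFFFF.........)
[5] truncate(b, 3) — a=0 b=1,2,3 (map FFFF............)
[6] unlink(b) — a=0 (map F...............)
[7] create(b) — a=0 b=1 (map FF..............)
[8] unlink(a) — b=1 (map .F..............)
[9] append(b, 1) — b=1,0 (map FF..............)
[10] append(b, 3) — b=1,0,2,3,4 (map FFFFF...........)
[11] truncate(b, 4) — b=1,0,2,3 (map FFFF............)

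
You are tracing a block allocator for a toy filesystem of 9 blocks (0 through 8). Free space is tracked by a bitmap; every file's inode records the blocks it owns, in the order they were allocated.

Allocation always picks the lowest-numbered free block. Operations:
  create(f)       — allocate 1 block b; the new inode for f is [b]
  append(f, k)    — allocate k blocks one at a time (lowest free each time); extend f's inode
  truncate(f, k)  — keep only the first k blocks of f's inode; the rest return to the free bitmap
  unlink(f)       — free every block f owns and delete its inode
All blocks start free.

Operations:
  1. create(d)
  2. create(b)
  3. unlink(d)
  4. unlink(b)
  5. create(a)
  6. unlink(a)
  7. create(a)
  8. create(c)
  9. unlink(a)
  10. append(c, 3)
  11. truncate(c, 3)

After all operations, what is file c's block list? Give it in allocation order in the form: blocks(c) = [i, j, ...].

[1] create(d) — d=0 (map F........)
[2] create(b) — b=1 d=0 (map FF.......)
[3] unlink(d) — b=1 (map .F.......)
[4] unlink(b) —  (map .........)
[5] create(a) — a=0 (map F........)
[6] unlink(a) —  (map .........)
[7] create(a) — a=0 (map F........)
[8] create(c) — a=0 c=1 (map FF.......)
[9] unlink(a) — c=1 (map .F.......)
[10] append(c, 3) — c=1,0,2,3 (map FFFF.....)
[11] truncate(c, 3) — c=1,0,2 (map FFF......)

blocks(c) = [1, 0, 2]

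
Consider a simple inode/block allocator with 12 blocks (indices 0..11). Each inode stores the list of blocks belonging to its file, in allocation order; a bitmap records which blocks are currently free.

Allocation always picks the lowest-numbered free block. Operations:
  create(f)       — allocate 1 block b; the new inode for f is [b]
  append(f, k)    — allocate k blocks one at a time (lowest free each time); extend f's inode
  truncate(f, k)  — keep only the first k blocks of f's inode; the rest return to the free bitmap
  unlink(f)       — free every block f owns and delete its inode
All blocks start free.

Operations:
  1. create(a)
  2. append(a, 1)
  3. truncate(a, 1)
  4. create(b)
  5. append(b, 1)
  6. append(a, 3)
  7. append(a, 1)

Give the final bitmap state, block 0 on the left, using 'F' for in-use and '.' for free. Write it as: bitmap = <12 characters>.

bitmap = FFFFFFF.....

[1] create(a) — a=0 (map F...........)
[2] append(a, 1) — a=0,1 (map FF..........)
[3] truncate(a, 1) — a=0 (map F...........)
[4] create(b) — a=0 b=1 (map FF..........)
[5] append(b, 1) — a=0 b=1,2 (map FFF.........)
[6] append(a, 3) — a=0,3,4,5 b=1,2 (map FFFFFF......)
[7] append(a, 1) — a=0,3,4,5,6 b=1,2 (map FFFFFFF.....)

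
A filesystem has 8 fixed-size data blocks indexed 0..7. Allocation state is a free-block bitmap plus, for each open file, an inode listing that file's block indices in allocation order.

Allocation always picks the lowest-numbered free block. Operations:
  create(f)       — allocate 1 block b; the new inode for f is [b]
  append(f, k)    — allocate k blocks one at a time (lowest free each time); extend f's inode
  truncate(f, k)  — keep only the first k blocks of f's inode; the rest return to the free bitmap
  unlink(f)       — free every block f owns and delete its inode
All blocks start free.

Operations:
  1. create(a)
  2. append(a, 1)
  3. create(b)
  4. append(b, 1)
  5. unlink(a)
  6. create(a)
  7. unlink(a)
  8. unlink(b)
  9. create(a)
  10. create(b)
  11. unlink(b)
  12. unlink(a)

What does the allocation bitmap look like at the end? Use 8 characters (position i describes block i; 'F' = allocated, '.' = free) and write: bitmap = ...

create(a): bitmap=F....... | a=[0]
append(a, 1): bitmap=FF...... | a=[0, 1]
create(b): bitmap=FFF..... | a=[0, 1] b=[2]
append(b, 1): bitmap=FFFF.... | a=[0, 1] b=[2, 3]
unlink(a): bitmap=..FF.... | b=[2, 3]
create(a): bitmap=F.FF.... | a=[0] b=[2, 3]
unlink(a): bitmap=..FF.... | b=[2, 3]
unlink(b): bitmap=........ | 
create(a): bitmap=F....... | a=[0]
create(b): bitmap=FF...... | a=[0] b=[1]
unlink(b): bitmap=F....... | a=[0]
unlink(a): bitmap=........ | 

bitmap = ........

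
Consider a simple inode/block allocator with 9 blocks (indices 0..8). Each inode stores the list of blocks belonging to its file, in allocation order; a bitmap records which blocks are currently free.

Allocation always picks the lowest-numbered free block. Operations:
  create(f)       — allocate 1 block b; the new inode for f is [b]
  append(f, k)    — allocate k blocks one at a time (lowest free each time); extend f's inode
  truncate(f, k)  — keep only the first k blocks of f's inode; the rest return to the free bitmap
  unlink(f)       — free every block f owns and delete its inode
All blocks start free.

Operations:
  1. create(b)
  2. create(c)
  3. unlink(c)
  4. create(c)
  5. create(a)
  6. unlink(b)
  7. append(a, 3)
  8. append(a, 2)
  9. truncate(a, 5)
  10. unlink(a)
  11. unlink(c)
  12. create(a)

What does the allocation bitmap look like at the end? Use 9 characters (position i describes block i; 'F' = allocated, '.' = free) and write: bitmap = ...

bitmap = F........

after create(b) → b:[0]  free=[F........]
after create(c) → b:[0], c:[1]  free=[FF.......]
after unlink(c) → b:[0]  free=[F........]
after create(c) → b:[0], c:[1]  free=[FF.......]
after create(a) → a:[2], b:[0], c:[1]  free=[FFF......]
after unlink(b) → a:[2], c:[1]  free=[.FF......]
after append(a, 3) → a:[2, 0, 3, 4], c:[1]  free=[FFFFF....]
after append(a, 2) → a:[2, 0, 3, 4, 5, 6], c:[1]  free=[FFFFFFF..]
after truncate(a, 5) → a:[2, 0, 3, 4, 5], c:[1]  free=[FFFFFF...]
after unlink(a) → c:[1]  free=[.F.......]
after unlink(c) →   free=[.........]
after create(a) → a:[0]  free=[F........]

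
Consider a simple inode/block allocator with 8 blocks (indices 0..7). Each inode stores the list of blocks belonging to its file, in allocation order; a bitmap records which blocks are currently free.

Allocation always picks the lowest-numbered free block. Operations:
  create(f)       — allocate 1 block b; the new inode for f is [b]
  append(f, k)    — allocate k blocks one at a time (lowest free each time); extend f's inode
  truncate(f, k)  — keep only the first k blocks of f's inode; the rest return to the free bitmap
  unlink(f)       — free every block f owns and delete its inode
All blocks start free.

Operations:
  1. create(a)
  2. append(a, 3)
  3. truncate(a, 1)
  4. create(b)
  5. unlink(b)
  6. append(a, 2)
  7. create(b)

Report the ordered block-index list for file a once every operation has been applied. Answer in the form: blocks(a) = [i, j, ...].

after create(a) → a:[0]  free=[F.......]
after append(a, 3) → a:[0, 1, 2, 3]  free=[FFFF....]
after truncate(a, 1) → a:[0]  free=[F.......]
after create(b) → a:[0], b:[1]  free=[FF......]
after unlink(b) → a:[0]  free=[F.......]
after append(a, 2) → a:[0, 1, 2]  free=[FFF.....]
after create(b) → a:[0, 1, 2], b:[3]  free=[FFFF....]

blocks(a) = [0, 1, 2]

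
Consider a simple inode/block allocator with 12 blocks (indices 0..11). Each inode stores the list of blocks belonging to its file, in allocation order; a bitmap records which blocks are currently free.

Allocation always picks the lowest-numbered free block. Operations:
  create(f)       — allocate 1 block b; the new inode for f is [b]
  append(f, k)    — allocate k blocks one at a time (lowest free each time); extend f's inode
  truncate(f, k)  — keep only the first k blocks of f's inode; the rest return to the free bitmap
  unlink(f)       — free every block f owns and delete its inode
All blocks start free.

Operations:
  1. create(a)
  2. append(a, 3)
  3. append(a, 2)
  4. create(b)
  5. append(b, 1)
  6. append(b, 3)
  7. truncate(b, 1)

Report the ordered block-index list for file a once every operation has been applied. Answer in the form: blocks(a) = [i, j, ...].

create(a): bitmap=F........... | a=[0]
append(a, 3): bitmap=FFFF........ | a=[0, 1, 2, 3]
append(a, 2): bitmap=FFFFFF...... | a=[0, 1, 2, 3, 4, 5]
create(b): bitmap=FFFFFFF..... | a=[0, 1, 2, 3, 4, 5] b=[6]
append(b, 1): bitmap=FFFFFFFF.... | a=[0, 1, 2, 3, 4, 5] b=[6, 7]
append(b, 3): bitmap=FFFFFFFFFFF. | a=[0, 1, 2, 3, 4, 5] b=[6, 7, 8, 9, 10]
truncate(b, 1): bitmap=FFFFFFF..... | a=[0, 1, 2, 3, 4, 5] b=[6]

blocks(a) = [0, 1, 2, 3, 4, 5]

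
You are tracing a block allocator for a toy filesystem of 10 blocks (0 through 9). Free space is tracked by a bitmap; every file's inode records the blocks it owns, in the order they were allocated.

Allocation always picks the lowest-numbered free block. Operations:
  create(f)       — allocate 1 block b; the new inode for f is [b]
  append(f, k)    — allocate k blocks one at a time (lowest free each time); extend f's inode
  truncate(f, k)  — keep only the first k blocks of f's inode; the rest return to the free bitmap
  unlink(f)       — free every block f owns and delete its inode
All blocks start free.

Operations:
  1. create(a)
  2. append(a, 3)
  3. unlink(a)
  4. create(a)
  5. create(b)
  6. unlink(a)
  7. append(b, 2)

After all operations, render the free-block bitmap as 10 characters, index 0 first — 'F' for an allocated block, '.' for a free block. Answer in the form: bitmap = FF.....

after create(a) → a:[0]  free=[F.........]
after append(a, 3) → a:[0, 1, 2, 3]  free=[FFFF......]
after unlink(a) →   free=[..........]
after create(a) → a:[0]  free=[F.........]
after create(b) → a:[0], b:[1]  free=[FF........]
after unlink(a) → b:[1]  free=[.F........]
after append(b, 2) → b:[1, 0, 2]  free=[FFF.......]

bitmap = FFF.......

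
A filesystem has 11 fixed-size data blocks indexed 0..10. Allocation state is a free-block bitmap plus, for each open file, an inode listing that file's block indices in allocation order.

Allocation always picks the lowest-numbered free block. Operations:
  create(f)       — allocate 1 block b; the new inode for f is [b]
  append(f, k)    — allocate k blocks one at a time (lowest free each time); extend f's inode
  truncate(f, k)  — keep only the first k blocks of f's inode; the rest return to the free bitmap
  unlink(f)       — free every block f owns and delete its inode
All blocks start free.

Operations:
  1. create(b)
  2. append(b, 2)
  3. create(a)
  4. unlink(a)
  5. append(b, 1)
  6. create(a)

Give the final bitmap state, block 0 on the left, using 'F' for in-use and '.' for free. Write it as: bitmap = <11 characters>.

bitmap = FFFFF......

create(b): bitmap=F.......... | b=[0]
append(b, 2): bitmap=FFF........ | b=[0, 1, 2]
create(a): bitmap=FFFF....... | a=[3] b=[0, 1, 2]
unlink(a): bitmap=FFF........ | b=[0, 1, 2]
append(b, 1): bitmap=FFFF....... | b=[0, 1, 2, 3]
create(a): bitmap=FFFFF...... | a=[4] b=[0, 1, 2, 3]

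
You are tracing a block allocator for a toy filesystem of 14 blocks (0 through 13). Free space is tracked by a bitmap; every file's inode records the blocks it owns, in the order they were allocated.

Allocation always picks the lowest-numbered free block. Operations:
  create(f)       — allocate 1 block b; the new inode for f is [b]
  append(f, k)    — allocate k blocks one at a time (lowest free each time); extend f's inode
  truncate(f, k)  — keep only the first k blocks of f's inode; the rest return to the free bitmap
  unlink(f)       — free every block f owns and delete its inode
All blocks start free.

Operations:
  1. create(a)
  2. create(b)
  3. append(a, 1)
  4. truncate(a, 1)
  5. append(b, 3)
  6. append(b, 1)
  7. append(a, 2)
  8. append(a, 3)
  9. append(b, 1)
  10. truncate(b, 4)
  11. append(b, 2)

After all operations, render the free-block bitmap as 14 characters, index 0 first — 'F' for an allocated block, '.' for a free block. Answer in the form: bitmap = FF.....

bitmap = FFFFFFFFFFFF..

[1] create(a) — a=0 (map F.............)
[2] create(b) — a=0 b=1 (map FF............)
[3] append(a, 1) — a=0,2 b=1 (map FFF...........)
[4] truncate(a, 1) — a=0 b=1 (map FF............)
[5] append(b, 3) — a=0 b=1,2,3,4 (map FFFFF.........)
[6] append(b, 1) — a=0 b=1,2,3,4,5 (map FFFFFF........)
[7] append(a, 2) — a=0,6,7 b=1,2,3,4,5 (map FFFFFFFF......)
[8] append(a, 3) — a=0,6,7,8,9,10 b=1,2,3,4,5 (map FFFFFFFFFFF...)
[9] append(b, 1) — a=0,6,7,8,9,10 b=1,2,3,4,5,11 (map FFFFFFFFFFFF..)
[10] truncate(b, 4) — a=0,6,7,8,9,10 b=1,2,3,4 (map FFFFF.FFFFF...)
[11] append(b, 2) — a=0,6,7,8,9,10 b=1,2,3,4,5,11 (map FFFFFFFFFFFF..)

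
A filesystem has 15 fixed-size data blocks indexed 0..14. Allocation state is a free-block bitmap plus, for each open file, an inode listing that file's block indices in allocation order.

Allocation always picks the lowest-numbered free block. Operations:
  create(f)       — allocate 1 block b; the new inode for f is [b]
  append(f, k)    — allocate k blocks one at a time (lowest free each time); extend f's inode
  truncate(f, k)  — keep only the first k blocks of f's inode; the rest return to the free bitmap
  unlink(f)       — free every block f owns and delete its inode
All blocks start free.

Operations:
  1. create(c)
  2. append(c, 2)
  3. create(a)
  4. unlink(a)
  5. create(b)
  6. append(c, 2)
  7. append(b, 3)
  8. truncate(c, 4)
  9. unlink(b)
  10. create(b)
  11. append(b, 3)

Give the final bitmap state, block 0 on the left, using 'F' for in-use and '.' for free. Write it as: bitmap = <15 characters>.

[1] create(c) — c=0 (map F..............)
[2] append(c, 2) — c=0,1,2 (map FFF............)
[3] create(a) — a=3 c=0,1,2 (map FFFF...........)
[4] unlink(a) — c=0,1,2 (map FFF............)
[5] create(b) — b=3 c=0,1,2 (map FFFF...........)
[6] append(c, 2) — b=3 c=0,1,2,4,5 (map FFFFFF.........)
[7] append(b, 3) — b=3,6,7,8 c=0,1,2,4,5 (map FFFFFFFFF......)
[8] truncate(c, 4) — b=3,6,7,8 c=0,1,2,4 (map FFFFF.FFF......)
[9] unlink(b) — c=0,1,2,4 (map FFF.F..........)
[10] create(b) — b=3 c=0,1,2,4 (map FFFFF..........)
[11] append(b, 3) — b=3,5,6,7 c=0,1,2,4 (map FFFFFFFF.......)

bitmap = FFFFFFFF.......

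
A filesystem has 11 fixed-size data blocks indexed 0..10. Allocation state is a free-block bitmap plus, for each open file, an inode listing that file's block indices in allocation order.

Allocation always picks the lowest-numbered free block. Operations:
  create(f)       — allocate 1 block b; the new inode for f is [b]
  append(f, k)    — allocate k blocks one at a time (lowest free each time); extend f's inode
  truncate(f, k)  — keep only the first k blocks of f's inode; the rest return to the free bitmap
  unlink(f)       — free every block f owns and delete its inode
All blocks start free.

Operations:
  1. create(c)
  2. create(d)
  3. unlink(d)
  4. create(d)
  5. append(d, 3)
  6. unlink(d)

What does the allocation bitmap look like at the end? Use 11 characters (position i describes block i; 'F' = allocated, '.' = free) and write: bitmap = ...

bitmap = F..........

create(c): bitmap=F.......... | c=[0]
create(d): bitmap=FF......... | c=[0] d=[1]
unlink(d): bitmap=F.......... | c=[0]
create(d): bitmap=FF......... | c=[0] d=[1]
append(d, 3): bitmap=FFFFF...... | c=[0] d=[1, 2, 3, 4]
unlink(d): bitmap=F.......... | c=[0]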